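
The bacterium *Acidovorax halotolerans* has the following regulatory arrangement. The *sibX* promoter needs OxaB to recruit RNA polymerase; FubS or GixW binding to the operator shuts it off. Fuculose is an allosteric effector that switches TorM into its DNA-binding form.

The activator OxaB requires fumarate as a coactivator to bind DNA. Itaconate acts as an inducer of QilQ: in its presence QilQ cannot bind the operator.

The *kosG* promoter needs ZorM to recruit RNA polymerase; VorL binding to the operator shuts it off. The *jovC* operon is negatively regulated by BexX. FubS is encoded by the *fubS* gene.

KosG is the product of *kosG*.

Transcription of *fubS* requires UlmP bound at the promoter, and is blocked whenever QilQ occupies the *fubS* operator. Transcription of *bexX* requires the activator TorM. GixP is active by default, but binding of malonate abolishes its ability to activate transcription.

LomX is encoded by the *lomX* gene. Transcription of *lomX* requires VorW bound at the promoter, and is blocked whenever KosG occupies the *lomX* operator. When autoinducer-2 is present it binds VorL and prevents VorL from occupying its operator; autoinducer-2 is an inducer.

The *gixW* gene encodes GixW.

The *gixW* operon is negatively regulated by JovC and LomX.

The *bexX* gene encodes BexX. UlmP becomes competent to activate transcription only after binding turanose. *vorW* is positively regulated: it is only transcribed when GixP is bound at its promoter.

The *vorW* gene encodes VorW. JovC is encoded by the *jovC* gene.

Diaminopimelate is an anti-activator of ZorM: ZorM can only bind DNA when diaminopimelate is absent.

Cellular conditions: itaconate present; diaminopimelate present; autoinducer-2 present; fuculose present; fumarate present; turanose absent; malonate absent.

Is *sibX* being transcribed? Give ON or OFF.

ON

Fumarate is present, so OxaB is active.
Turanose is absent, so UlmP is inactive.
Itaconate is present, so QilQ is inactive.
Required activator UlmP is absent, so *fubS* is not transcribed.
So FubS is not produced.
Fuculose is present, so TorM is active.
No repressor is bound and TorM is active, so *bexX* is transcribed.
So BexX is produced and active.
With repressor BexX bound, *jovC* is not transcribed.
So JovC is not produced.
Malonate is absent, so GixP is active.
No repressor is bound and GixP is active, so *vorW* is transcribed.
So VorW is produced and active.
Diaminopimelate is present, so ZorM is inactive.
Autoinducer-2 is present, so VorL is inactive.
Required activator ZorM is absent, so *kosG* is not transcribed.
So KosG is not produced.
No repressor is bound and VorW is active, so *lomX* is transcribed.
So LomX is produced and active.
With repressor LomX bound, *gixW* is not transcribed.
So GixW is not produced.
No repressor is bound and OxaB is active, so *sibX* is transcribed.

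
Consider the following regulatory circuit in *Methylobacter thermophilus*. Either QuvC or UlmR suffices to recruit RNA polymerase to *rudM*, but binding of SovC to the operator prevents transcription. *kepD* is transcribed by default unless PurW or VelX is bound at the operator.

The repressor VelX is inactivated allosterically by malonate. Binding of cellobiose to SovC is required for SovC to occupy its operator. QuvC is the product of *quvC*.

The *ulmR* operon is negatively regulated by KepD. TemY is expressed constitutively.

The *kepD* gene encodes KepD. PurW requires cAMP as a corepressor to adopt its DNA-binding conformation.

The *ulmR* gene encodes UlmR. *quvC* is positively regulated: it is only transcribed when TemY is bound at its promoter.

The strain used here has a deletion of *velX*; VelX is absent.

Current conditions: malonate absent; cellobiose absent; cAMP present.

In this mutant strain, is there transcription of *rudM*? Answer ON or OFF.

TemY is produced constitutively and is active.
No repressor is bound and TemY is active, so *quvC* is transcribed.
So QuvC is produced and active.
cAMP is present, so PurW is active.
VelX is non-functional in this strain, so it has no effect.
With repressor PurW bound, *kepD* is not transcribed.
So KepD is not produced.
With no repressor bound, *ulmR* is transcribed.
So UlmR is produced and active.
Cellobiose is absent, so SovC is inactive.
Activator QuvC is present, so *rudM* is transcribed.

ON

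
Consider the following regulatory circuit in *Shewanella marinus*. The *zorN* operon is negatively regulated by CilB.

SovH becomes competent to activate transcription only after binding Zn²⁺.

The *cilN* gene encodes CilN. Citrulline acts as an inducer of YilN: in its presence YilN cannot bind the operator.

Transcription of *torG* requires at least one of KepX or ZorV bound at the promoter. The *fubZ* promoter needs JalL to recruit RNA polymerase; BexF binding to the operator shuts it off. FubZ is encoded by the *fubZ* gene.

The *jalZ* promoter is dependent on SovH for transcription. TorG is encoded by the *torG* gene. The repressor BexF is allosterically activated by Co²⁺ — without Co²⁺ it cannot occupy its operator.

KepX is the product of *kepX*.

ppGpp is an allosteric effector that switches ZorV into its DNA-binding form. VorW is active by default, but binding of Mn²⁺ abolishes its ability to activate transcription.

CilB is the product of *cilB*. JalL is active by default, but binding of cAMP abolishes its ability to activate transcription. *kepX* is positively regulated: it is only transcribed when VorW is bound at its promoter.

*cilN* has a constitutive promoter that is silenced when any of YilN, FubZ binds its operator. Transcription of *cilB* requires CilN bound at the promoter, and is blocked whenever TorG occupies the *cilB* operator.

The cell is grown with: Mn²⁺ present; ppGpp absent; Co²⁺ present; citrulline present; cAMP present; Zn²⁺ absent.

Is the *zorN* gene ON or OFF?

OFF

Mn²⁺ is present, so VorW is inactive.
Required activator VorW is absent, so *kepX* is not transcribed.
So KepX is not produced.
ppGpp is absent, so ZorV is inactive.
No activator is available at the *torG* promoter, so *torG* is not transcribed.
So TorG is not produced.
Citrulline is present, so YilN is inactive.
Co²⁺ is present, so BexF is active.
cAMP is present, so JalL is inactive.
With repressor BexF bound, *fubZ* is not transcribed.
So FubZ is not produced.
With no repressor bound, *cilN* is transcribed.
So CilN is produced and active.
No repressor is bound and CilN is active, so *cilB* is transcribed.
So CilB is produced and active.
With repressor CilB bound, *zorN* is not transcribed.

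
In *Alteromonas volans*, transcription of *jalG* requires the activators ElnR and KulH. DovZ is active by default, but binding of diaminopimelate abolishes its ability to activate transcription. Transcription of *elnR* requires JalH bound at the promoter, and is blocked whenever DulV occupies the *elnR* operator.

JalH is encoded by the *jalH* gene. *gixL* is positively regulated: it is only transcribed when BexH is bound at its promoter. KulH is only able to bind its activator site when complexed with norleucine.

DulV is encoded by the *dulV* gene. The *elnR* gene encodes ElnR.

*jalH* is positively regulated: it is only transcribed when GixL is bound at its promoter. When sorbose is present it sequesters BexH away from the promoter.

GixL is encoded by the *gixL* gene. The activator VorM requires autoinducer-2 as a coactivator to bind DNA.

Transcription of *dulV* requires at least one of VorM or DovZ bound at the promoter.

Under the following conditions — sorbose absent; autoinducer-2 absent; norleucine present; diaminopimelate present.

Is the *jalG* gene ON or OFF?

ON

Autoinducer-2 is absent, so VorM is inactive.
Diaminopimelate is present, so DovZ is inactive.
No activator is available at the *dulV* promoter, so *dulV* is not transcribed.
So DulV is not produced.
Sorbose is absent, so BexH is active.
No repressor is bound and BexH is active, so *gixL* is transcribed.
So GixL is produced and active.
No repressor is bound and GixL is active, so *jalH* is transcribed.
So JalH is produced and active.
No repressor is bound and JalH is active, so *elnR* is transcribed.
So ElnR is produced and active.
Norleucine is present, so KulH is active.
No repressor is bound and ElnR and KulH are active, so *jalG* is transcribed.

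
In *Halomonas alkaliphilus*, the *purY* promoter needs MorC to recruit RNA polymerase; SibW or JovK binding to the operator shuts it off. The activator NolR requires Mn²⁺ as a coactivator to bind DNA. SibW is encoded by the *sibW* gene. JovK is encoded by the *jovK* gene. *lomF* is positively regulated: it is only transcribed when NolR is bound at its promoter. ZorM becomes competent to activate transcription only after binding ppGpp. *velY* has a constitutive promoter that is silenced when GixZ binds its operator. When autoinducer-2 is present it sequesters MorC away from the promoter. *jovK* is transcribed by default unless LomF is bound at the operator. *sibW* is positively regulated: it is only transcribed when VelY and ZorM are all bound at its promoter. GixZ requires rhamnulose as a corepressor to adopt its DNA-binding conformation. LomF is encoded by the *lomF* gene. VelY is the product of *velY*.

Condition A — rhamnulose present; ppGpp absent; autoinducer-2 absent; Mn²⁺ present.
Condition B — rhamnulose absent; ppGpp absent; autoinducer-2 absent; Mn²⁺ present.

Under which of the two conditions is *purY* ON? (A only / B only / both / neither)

Condition A:
Rhamnulose is present, so GixZ is active.
With repressor GixZ bound, *velY* is not transcribed.
So VelY is not produced.
ppGpp is absent, so ZorM is inactive.
Required activator VelY is absent, so *sibW* is not transcribed.
So SibW is not produced.
Autoinducer-2 is absent, so MorC is active.
Mn²⁺ is present, so NolR is active.
No repressor is bound and NolR is active, so *lomF* is transcribed.
So LomF is produced and active.
With repressor LomF bound, *jovK* is not transcribed.
So JovK is not produced.
No repressor is bound and MorC is active, so *purY* is transcribed.
→ *purY* is ON in A.
Condition B:
Rhamnulose is absent, so GixZ is inactive.
With no repressor bound, *velY* is transcribed.
So VelY is produced and active.
ppGpp is absent, so ZorM is inactive.
Required activator ZorM is absent, so *sibW* is not transcribed.
So SibW is not produced.
Autoinducer-2 is absent, so MorC is active.
Mn²⁺ is present, so NolR is active.
No repressor is bound and NolR is active, so *lomF* is transcribed.
So LomF is produced and active.
With repressor LomF bound, *jovK* is not transcribed.
So JovK is not produced.
No repressor is bound and MorC is active, so *purY* is transcribed.
→ *purY* is ON in B.

both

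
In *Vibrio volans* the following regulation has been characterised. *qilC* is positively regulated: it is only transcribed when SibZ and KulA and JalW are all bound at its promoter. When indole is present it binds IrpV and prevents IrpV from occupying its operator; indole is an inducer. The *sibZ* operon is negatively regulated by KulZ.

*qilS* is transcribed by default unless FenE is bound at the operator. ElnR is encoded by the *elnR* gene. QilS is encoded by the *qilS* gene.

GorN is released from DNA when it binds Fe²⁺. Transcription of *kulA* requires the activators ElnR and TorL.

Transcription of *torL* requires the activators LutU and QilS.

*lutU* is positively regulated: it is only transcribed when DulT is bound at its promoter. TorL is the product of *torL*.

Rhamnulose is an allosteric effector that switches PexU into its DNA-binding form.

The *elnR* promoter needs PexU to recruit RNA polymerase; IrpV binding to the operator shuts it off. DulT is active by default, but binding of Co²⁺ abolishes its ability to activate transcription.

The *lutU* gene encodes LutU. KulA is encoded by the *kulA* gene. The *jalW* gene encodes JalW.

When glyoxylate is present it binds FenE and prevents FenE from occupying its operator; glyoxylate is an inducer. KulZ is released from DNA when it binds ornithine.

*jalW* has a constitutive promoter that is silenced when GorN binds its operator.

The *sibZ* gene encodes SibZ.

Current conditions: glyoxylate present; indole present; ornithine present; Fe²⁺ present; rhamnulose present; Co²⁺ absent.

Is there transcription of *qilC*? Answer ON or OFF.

Ornithine is present, so KulZ is inactive.
With no repressor bound, *sibZ* is transcribed.
So SibZ is produced and active.
Indole is present, so IrpV is inactive.
Rhamnulose is present, so PexU is active.
No repressor is bound and PexU is active, so *elnR* is transcribed.
So ElnR is produced and active.
Co²⁺ is absent, so DulT is active.
No repressor is bound and DulT is active, so *lutU* is transcribed.
So LutU is produced and active.
Glyoxylate is present, so FenE is inactive.
With no repressor bound, *qilS* is transcribed.
So QilS is produced and active.
No repressor is bound and LutU and QilS are active, so *torL* is transcribed.
So TorL is produced and active.
No repressor is bound and ElnR and TorL are active, so *kulA* is transcribed.
So KulA is produced and active.
Fe²⁺ is present, so GorN is inactive.
With no repressor bound, *jalW* is transcribed.
So JalW is produced and active.
No repressor is bound and SibZ and KulA and JalW are active, so *qilC* is transcribed.

ON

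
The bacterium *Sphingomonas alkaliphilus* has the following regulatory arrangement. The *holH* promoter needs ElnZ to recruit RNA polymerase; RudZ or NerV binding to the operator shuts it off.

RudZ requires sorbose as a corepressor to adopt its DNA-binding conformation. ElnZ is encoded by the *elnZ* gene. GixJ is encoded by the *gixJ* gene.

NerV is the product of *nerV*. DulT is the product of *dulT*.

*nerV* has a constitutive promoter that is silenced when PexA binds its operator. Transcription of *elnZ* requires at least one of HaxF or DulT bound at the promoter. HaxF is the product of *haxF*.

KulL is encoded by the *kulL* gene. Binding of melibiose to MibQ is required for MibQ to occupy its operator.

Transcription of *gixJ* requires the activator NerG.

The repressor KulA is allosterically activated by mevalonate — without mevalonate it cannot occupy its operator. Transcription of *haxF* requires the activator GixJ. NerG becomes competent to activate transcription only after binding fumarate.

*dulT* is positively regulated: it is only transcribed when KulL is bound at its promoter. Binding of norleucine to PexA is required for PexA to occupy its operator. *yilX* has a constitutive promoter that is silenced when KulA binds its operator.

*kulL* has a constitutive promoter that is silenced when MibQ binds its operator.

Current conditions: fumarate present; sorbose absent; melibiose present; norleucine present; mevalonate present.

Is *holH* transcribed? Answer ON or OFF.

ON

Sorbose is absent, so RudZ is inactive.
Fumarate is present, so NerG is active.
No repressor is bound and NerG is active, so *gixJ* is transcribed.
So GixJ is produced and active.
No repressor is bound and GixJ is active, so *haxF* is transcribed.
So HaxF is produced and active.
Melibiose is present, so MibQ is active.
With repressor MibQ bound, *kulL* is not transcribed.
So KulL is not produced.
Required activator KulL is absent, so *dulT* is not transcribed.
So DulT is not produced.
Activator HaxF is present, so *elnZ* is transcribed.
So ElnZ is produced and active.
Norleucine is present, so PexA is active.
With repressor PexA bound, *nerV* is not transcribed.
So NerV is not produced.
No repressor is bound and ElnZ is active, so *holH* is transcribed.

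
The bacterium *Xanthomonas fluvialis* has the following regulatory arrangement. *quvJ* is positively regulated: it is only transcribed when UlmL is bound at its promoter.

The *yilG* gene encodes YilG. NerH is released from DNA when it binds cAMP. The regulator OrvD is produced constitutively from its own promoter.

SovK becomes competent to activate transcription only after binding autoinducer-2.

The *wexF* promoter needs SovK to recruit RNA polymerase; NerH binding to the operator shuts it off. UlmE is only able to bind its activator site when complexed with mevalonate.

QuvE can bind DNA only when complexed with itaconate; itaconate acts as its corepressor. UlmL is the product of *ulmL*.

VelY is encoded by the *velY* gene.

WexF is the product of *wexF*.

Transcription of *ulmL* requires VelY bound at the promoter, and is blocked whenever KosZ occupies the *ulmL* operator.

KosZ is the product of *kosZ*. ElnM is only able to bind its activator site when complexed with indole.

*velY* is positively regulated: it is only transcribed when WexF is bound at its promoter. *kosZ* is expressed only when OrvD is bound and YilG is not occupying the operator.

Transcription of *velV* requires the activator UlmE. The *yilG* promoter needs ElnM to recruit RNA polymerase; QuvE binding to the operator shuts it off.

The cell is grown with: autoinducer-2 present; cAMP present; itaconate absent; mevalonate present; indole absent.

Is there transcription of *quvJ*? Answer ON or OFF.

OFF

cAMP is present, so NerH is inactive.
Autoinducer-2 is present, so SovK is active.
No repressor is bound and SovK is active, so *wexF* is transcribed.
So WexF is produced and active.
No repressor is bound and WexF is active, so *velY* is transcribed.
So VelY is produced and active.
Itaconate is absent, so QuvE is inactive.
Indole is absent, so ElnM is inactive.
Required activator ElnM is absent, so *yilG* is not transcribed.
So YilG is not produced.
OrvD is produced constitutively and is active.
No repressor is bound and OrvD is active, so *kosZ* is transcribed.
So KosZ is produced and active.
With repressor KosZ bound, *ulmL* is not transcribed.
So UlmL is not produced.
Required activator UlmL is absent, so *quvJ* is not transcribed.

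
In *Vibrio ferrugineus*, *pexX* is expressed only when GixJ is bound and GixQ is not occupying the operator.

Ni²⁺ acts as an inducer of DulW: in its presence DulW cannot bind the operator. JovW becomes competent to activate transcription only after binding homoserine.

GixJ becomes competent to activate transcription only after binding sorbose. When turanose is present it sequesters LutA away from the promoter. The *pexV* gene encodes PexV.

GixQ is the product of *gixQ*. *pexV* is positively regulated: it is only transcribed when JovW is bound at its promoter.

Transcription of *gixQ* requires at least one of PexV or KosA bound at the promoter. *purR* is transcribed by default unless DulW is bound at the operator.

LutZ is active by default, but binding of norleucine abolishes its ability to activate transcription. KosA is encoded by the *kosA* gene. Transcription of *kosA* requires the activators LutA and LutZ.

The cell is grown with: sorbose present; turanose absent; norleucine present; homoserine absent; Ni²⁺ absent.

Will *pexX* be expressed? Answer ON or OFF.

Sorbose is present, so GixJ is active.
Homoserine is absent, so JovW is inactive.
Required activator JovW is absent, so *pexV* is not transcribed.
So PexV is not produced.
Turanose is absent, so LutA is active.
Norleucine is present, so LutZ is inactive.
Required activator LutZ is absent, so *kosA* is not transcribed.
So KosA is not produced.
No activator is available at the *gixQ* promoter, so *gixQ* is not transcribed.
So GixQ is not produced.
No repressor is bound and GixJ is active, so *pexX* is transcribed.

ON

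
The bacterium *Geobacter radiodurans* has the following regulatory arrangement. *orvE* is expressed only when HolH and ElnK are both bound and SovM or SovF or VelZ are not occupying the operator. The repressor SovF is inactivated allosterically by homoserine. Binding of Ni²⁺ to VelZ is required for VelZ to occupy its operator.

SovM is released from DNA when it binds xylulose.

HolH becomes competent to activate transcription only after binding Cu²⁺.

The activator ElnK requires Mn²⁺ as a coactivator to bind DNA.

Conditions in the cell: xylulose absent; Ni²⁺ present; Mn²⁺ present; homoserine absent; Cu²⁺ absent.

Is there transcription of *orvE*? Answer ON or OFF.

OFF

Cu²⁺ is absent, so HolH is inactive.
Xylulose is absent, so SovM is active.
Homoserine is absent, so SovF is active.
Ni²⁺ is present, so VelZ is active.
Mn²⁺ is present, so ElnK is active.
With repressor SovM bound, *orvE* is not transcribed.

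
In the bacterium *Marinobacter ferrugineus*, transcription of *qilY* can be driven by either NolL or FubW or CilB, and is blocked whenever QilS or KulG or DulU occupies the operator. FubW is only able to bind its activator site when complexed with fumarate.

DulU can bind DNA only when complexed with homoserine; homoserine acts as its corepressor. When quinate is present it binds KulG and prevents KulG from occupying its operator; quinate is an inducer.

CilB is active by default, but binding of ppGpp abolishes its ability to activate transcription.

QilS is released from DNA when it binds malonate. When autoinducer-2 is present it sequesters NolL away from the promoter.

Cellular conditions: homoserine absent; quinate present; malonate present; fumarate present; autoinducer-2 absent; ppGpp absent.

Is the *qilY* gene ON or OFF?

ON

Malonate is present, so QilS is inactive.
Autoinducer-2 is absent, so NolL is active.
Quinate is present, so KulG is inactive.
Fumarate is present, so FubW is active.
Homoserine is absent, so DulU is inactive.
ppGpp is absent, so CilB is active.
Activator NolL is present, so *qilY* is transcribed.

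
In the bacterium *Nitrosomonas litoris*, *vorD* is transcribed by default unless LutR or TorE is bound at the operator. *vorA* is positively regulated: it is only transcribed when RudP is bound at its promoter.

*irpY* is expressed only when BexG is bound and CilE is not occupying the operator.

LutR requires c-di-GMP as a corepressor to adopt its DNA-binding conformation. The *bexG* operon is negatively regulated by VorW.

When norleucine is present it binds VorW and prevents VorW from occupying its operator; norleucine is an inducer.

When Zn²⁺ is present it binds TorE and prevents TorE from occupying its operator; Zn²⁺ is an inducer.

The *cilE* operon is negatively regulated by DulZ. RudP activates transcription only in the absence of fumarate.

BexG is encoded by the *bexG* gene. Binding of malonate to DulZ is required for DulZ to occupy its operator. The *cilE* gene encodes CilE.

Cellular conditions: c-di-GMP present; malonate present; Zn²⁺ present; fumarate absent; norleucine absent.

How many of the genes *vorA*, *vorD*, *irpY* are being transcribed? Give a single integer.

Fumarate is absent, so RudP is active.
No repressor is bound and RudP is active, so *vorA* is transcribed.
→ *vorA* is ON.
c-di-GMP is present, so LutR is active.
Zn²⁺ is present, so TorE is inactive.
With repressor LutR bound, *vorD* is not transcribed.
→ *vorD* is OFF.
Norleucine is absent, so VorW is active.
With repressor VorW bound, *bexG* is not transcribed.
So BexG is not produced.
Malonate is present, so DulZ is active.
With repressor DulZ bound, *cilE* is not transcribed.
So CilE is not produced.
Required activator BexG is absent, so *irpY* is not transcribed.
→ *irpY* is OFF.
1 of the 3 genes is transcribed.

1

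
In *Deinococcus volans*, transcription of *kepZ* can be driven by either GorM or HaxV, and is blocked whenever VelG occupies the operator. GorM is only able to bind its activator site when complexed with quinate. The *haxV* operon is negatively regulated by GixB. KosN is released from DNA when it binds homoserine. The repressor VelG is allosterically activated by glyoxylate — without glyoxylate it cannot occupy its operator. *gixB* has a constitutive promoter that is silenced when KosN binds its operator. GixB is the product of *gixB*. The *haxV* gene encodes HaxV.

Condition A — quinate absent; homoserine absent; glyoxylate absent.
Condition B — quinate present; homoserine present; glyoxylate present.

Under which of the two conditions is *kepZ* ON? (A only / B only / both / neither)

Condition A:
Quinate is absent, so GorM is inactive.
Homoserine is absent, so KosN is active.
With repressor KosN bound, *gixB* is not transcribed.
So GixB is not produced.
With no repressor bound, *haxV* is transcribed.
So HaxV is produced and active.
Glyoxylate is absent, so VelG is inactive.
Activator HaxV is present, so *kepZ* is transcribed.
→ *kepZ* is ON in A.
Condition B:
Quinate is present, so GorM is active.
Homoserine is present, so KosN is inactive.
With no repressor bound, *gixB* is transcribed.
So GixB is produced and active.
With repressor GixB bound, *haxV* is not transcribed.
So HaxV is not produced.
Glyoxylate is present, so VelG is active.
With repressor VelG bound, *kepZ* is not transcribed.
→ *kepZ* is OFF in B.

A only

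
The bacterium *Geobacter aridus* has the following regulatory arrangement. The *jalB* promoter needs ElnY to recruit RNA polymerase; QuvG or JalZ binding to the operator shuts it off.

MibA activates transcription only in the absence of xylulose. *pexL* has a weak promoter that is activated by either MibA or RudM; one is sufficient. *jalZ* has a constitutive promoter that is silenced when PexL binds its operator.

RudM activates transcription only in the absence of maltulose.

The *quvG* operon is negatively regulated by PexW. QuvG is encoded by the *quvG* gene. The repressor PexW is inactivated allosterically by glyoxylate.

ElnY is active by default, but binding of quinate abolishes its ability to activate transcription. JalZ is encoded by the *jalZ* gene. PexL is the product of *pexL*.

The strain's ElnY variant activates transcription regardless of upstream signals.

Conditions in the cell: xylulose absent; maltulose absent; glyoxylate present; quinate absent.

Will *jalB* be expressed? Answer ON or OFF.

ElnY is constitutively active in this strain.
Glyoxylate is present, so PexW is inactive.
With no repressor bound, *quvG* is transcribed.
So QuvG is produced and active.
Xylulose is absent, so MibA is active.
Maltulose is absent, so RudM is active.
Activator MibA is present, so *pexL* is transcribed.
So PexL is produced and active.
With repressor PexL bound, *jalZ* is not transcribed.
So JalZ is not produced.
With repressor QuvG bound, *jalB* is not transcribed.

OFF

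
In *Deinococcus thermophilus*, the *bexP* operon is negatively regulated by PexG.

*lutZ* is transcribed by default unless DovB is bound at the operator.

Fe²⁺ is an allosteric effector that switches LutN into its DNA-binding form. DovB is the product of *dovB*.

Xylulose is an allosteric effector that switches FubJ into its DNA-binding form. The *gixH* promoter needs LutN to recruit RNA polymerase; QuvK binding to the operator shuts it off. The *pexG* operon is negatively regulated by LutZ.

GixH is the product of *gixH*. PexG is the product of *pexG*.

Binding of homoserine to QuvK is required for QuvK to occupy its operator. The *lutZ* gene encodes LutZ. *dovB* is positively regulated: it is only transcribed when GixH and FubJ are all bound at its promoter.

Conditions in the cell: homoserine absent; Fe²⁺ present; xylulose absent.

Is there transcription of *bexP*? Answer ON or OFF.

ON

Fe²⁺ is present, so LutN is active.
Homoserine is absent, so QuvK is inactive.
No repressor is bound and LutN is active, so *gixH* is transcribed.
So GixH is produced and active.
Xylulose is absent, so FubJ is inactive.
Required activator FubJ is absent, so *dovB* is not transcribed.
So DovB is not produced.
With no repressor bound, *lutZ* is transcribed.
So LutZ is produced and active.
With repressor LutZ bound, *pexG* is not transcribed.
So PexG is not produced.
With no repressor bound, *bexP* is transcribed.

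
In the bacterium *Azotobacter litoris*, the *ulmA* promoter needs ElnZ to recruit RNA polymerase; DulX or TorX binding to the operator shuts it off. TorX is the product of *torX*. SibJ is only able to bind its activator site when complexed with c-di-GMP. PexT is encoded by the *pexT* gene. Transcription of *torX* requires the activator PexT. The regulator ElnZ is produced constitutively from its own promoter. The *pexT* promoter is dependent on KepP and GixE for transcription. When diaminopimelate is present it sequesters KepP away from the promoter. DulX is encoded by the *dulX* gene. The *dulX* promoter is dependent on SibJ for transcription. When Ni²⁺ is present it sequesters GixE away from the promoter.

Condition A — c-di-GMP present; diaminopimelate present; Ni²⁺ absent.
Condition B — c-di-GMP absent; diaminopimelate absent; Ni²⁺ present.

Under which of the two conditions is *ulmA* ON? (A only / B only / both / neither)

B only

Condition A:
c-di-GMP is present, so SibJ is active.
No repressor is bound and SibJ is active, so *dulX* is transcribed.
So DulX is produced and active.
Diaminopimelate is present, so KepP is inactive.
Ni²⁺ is absent, so GixE is active.
Required activator KepP is absent, so *pexT* is not transcribed.
So PexT is not produced.
Required activator PexT is absent, so *torX* is not transcribed.
So TorX is not produced.
ElnZ is produced constitutively and is active.
With repressor DulX bound, *ulmA* is not transcribed.
→ *ulmA* is OFF in A.
Condition B:
c-di-GMP is absent, so SibJ is inactive.
Required activator SibJ is absent, so *dulX* is not transcribed.
So DulX is not produced.
Diaminopimelate is absent, so KepP is active.
Ni²⁺ is present, so GixE is inactive.
Required activator GixE is absent, so *pexT* is not transcribed.
So PexT is not produced.
Required activator PexT is absent, so *torX* is not transcribed.
So TorX is not produced.
ElnZ is produced constitutively and is active.
No repressor is bound and ElnZ is active, so *ulmA* is transcribed.
→ *ulmA* is ON in B.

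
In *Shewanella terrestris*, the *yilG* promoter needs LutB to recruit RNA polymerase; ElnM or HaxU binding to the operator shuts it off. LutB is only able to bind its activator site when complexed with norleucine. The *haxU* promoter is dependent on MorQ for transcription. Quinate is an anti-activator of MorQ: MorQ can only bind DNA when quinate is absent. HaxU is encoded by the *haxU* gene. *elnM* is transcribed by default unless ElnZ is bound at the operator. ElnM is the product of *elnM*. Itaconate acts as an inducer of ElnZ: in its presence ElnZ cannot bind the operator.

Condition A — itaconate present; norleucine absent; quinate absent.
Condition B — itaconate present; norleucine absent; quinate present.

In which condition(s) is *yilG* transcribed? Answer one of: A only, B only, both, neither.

Condition A:
Itaconate is present, so ElnZ is inactive.
With no repressor bound, *elnM* is transcribed.
So ElnM is produced and active.
Norleucine is absent, so LutB is inactive.
Quinate is absent, so MorQ is active.
No repressor is bound and MorQ is active, so *haxU* is transcribed.
So HaxU is produced and active.
With repressor ElnM bound, *yilG* is not transcribed.
→ *yilG* is OFF in A.
Condition B:
Itaconate is present, so ElnZ is inactive.
With no repressor bound, *elnM* is transcribed.
So ElnM is produced and active.
Norleucine is absent, so LutB is inactive.
Quinate is present, so MorQ is inactive.
Required activator MorQ is absent, so *haxU* is not transcribed.
So HaxU is not produced.
With repressor ElnM bound, *yilG* is not transcribed.
→ *yilG* is OFF in B.

neither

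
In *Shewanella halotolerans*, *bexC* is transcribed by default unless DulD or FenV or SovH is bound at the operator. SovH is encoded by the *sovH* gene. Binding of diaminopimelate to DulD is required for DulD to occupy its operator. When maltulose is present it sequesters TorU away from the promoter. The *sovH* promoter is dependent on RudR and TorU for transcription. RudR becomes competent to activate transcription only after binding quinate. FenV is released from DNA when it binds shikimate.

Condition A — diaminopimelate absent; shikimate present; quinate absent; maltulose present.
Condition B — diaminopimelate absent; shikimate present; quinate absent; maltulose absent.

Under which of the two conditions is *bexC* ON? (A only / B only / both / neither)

both

Condition A:
Diaminopimelate is absent, so DulD is inactive.
Shikimate is present, so FenV is inactive.
Quinate is absent, so RudR is inactive.
Maltulose is present, so TorU is inactive.
Required activator RudR is absent, so *sovH* is not transcribed.
So SovH is not produced.
With no repressor bound, *bexC* is transcribed.
→ *bexC* is ON in A.
Condition B:
Diaminopimelate is absent, so DulD is inactive.
Shikimate is present, so FenV is inactive.
Quinate is absent, so RudR is inactive.
Maltulose is absent, so TorU is active.
Required activator RudR is absent, so *sovH* is not transcribed.
So SovH is not produced.
With no repressor bound, *bexC* is transcribed.
→ *bexC* is ON in B.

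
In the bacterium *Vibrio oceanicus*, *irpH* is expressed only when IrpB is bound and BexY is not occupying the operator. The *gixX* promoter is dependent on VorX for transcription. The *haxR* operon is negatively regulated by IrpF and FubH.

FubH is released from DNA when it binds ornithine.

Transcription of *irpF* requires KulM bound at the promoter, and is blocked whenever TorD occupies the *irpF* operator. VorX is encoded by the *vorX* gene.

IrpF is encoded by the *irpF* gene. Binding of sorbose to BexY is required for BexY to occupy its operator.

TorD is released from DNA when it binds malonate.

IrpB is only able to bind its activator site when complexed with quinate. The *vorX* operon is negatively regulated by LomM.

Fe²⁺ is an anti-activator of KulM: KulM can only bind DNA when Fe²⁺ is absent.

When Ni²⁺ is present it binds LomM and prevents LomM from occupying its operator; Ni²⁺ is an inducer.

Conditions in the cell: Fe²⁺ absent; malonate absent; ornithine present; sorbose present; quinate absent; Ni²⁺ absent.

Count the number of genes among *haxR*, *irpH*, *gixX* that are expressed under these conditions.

1

Fe²⁺ is absent, so KulM is active.
Malonate is absent, so TorD is active.
With repressor TorD bound, *irpF* is not transcribed.
So IrpF is not produced.
Ornithine is present, so FubH is inactive.
With no repressor bound, *haxR* is transcribed.
→ *haxR* is ON.
Quinate is absent, so IrpB is inactive.
Sorbose is present, so BexY is active.
With repressor BexY bound, *irpH* is not transcribed.
→ *irpH* is OFF.
Ni²⁺ is absent, so LomM is active.
With repressor LomM bound, *vorX* is not transcribed.
So VorX is not produced.
Required activator VorX is absent, so *gixX* is not transcribed.
→ *gixX* is OFF.
1 of the 3 genes is transcribed.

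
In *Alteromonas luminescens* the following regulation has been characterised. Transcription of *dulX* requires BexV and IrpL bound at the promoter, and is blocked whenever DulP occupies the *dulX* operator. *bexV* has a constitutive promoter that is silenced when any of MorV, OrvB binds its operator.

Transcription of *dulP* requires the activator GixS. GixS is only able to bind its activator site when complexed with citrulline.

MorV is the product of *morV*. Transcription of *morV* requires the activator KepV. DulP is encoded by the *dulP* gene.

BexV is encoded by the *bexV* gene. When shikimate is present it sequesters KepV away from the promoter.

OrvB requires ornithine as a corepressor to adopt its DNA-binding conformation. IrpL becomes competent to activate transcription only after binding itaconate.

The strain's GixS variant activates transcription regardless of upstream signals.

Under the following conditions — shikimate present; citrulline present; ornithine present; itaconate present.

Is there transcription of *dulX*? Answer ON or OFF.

GixS is constitutively active in this strain.
No repressor is bound and GixS is active, so *dulP* is transcribed.
So DulP is produced and active.
Shikimate is present, so KepV is inactive.
Required activator KepV is absent, so *morV* is not transcribed.
So MorV is not produced.
Ornithine is present, so OrvB is active.
With repressor OrvB bound, *bexV* is not transcribed.
So BexV is not produced.
Itaconate is present, so IrpL is active.
With repressor DulP bound, *dulX* is not transcribed.

OFF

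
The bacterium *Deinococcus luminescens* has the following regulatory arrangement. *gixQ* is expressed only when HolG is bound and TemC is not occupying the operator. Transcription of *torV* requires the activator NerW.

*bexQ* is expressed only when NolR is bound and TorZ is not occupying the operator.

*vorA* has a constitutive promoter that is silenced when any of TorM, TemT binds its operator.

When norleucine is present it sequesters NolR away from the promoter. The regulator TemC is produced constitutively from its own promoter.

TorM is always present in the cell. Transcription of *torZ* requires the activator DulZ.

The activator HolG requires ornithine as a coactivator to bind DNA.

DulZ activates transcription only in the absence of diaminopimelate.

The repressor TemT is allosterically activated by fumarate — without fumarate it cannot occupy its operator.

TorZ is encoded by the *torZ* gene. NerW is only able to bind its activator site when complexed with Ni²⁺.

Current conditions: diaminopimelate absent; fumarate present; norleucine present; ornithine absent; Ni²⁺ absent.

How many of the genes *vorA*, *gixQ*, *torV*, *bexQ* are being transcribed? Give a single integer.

0

TorM is produced constitutively and is active.
Fumarate is present, so TemT is active.
With repressor TorM bound, *vorA* is not transcribed.
→ *vorA* is OFF.
TemC is produced constitutively and is active.
Ornithine is absent, so HolG is inactive.
With repressor TemC bound, *gixQ* is not transcribed.
→ *gixQ* is OFF.
Ni²⁺ is absent, so NerW is inactive.
Required activator NerW is absent, so *torV* is not transcribed.
→ *torV* is OFF.
Diaminopimelate is absent, so DulZ is active.
No repressor is bound and DulZ is active, so *torZ* is transcribed.
So TorZ is produced and active.
Norleucine is present, so NolR is inactive.
With repressor TorZ bound, *bexQ* is not transcribed.
→ *bexQ* is OFF.
0 of the 4 genes are transcribed.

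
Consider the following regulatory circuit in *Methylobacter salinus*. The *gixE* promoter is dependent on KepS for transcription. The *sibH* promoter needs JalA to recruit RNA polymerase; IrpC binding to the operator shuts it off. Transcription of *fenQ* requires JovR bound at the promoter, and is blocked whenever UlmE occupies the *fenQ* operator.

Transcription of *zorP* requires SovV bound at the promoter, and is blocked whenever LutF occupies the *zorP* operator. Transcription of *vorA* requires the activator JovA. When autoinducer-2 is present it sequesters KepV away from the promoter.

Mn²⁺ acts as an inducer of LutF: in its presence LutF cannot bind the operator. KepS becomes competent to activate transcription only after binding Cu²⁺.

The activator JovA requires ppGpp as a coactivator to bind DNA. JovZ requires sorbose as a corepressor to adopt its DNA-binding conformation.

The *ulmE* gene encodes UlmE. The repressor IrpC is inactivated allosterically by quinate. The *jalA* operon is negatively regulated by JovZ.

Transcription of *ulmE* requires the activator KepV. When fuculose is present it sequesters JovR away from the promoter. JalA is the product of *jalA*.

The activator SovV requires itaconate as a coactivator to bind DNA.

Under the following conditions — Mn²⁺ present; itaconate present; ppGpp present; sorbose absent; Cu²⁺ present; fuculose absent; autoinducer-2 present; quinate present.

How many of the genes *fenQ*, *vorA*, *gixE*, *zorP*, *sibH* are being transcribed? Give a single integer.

Autoinducer-2 is present, so KepV is inactive.
Required activator KepV is absent, so *ulmE* is not transcribed.
So UlmE is not produced.
Fuculose is absent, so JovR is active.
No repressor is bound and JovR is active, so *fenQ* is transcribed.
→ *fenQ* is ON.
ppGpp is present, so JovA is active.
No repressor is bound and JovA is active, so *vorA* is transcribed.
→ *vorA* is ON.
Cu²⁺ is present, so KepS is active.
No repressor is bound and KepS is active, so *gixE* is transcribed.
→ *gixE* is ON.
Itaconate is present, so SovV is active.
Mn²⁺ is present, so LutF is inactive.
No repressor is bound and SovV is active, so *zorP* is transcribed.
→ *zorP* is ON.
Sorbose is absent, so JovZ is inactive.
With no repressor bound, *jalA* is transcribed.
So JalA is produced and active.
Quinate is present, so IrpC is inactive.
No repressor is bound and JalA is active, so *sibH* is transcribed.
→ *sibH* is ON.
5 of the 5 genes are transcribed.

5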